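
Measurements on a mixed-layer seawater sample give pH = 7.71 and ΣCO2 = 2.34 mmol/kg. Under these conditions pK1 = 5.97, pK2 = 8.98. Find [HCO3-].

[HCO3⁻] = 2.18 mmol/kg

α₁ = 1 / (1 + [H⁺]/K1 + K2/[H⁺]) = 1 / (1 + 10^-1.74 + 10^-1.27)
   = 1 / (1 + 0.018197 + 0.053703) = 1/1.0719 = 0.9329
[HCO3⁻] = α₁ × DIC = 0.9329 × 2.34 = 2.18 mmol/kg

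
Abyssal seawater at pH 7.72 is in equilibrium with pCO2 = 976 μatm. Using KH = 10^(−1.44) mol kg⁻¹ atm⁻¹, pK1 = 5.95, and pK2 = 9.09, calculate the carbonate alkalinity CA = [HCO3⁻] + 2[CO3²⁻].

CA = 2.26 mmol/kg

[CO2*] = KH · pCO2 = 10^(−1.44) × 976×10^-6 = 3.544×10^-5 mol/kg
α₀ = 1/(1 + K1/[H⁺] + K1K2/[H⁺]²) = 1/(1 + 10^+1.77 + 10^+0.40) = 0.01603
DIC = [CO2*]/α₀ = 3.544×10^-5 / 0.01603 = 2.211 mmol/kg
CA = (α₁ + 2α₂)·DIC = (0.9437 + 2×0.04026) × 2.211 = 2.26 mmol/kg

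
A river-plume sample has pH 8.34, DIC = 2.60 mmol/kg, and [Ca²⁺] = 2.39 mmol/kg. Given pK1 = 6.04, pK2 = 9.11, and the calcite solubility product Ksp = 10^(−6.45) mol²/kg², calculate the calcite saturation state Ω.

Ω = 2.53

α₂ = 1 / (1 + [H⁺]/K2 + [H⁺]²/(K1K2)) = 1 / (1 + 10^+0.77 + 10^-1.53)
   = 1 / (1 + 5.8884 + 0.029512) = 1/6.9179 = 0.1446
[CO3²⁻] = α₂ × DIC = 0.1446 × 2.60 = 0.3758 mmol/kg
Ksp = 10^(−6.45) = 3.548×10^-7
Ω = [Ca²⁺][CO3²⁻]/Ksp = (2.39×10^-3)(3.758×10^-4) / 3.548×10^-7 = 2.53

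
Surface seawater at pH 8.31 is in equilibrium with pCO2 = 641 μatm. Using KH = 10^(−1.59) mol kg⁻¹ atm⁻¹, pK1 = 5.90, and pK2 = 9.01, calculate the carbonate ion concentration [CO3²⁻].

[CO2*] = KH · pCO2 = 10^(−1.59) × 641×10^-6 = 1.648×10^-5 mol/kg
α₀ = 1/(1 + K1/[H⁺] + K1K2/[H⁺]²) = 1/(1 + 10^+2.41 + 10^+1.71) = 0.003233
DIC = [CO2*]/α₀ = 1.648×10^-5 / 0.003233 = 5.097 mmol/kg
[CO3²⁻] = α₂·DIC; α₂ = 0.1658, so [CO3²⁻] = 0.1658 × 5.097 = 0.845 mmol/kg

[CO3²⁻] = 0.845 mmol/kg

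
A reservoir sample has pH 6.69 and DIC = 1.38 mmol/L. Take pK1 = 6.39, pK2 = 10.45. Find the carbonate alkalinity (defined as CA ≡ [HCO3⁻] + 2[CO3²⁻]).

CA = 0.919 mmol/L

CA = [HCO3⁻] + 2[CO3²⁻] = (α₁ + 2α₂)·DIC
At pH 6.69: [H⁺]/K1 = 10^-0.30 = 0.50119, K2/[H⁺] = 10^-3.76 = 0.00017378
α₁ = 1/(1 + 0.50119 + 0.00017378) = 1/1.5014 = 0.6661; α₂ = α₁·K2/[H⁺] = 0.0001157
α₁ + 2α₂ = 0.6663
CA = 0.6663 × 1.38 = 0.919 mmol/L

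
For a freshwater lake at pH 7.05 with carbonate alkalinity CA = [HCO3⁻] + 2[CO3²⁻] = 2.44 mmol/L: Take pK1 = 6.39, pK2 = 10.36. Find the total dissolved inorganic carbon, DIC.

CA = [HCO3⁻] + 2[CO3²⁻] = (α₁ + 2α₂)·DIC
At pH 7.05: [H⁺]/K1 = 10^-0.66 = 0.21878, K2/[H⁺] = 10^-3.31 = 0.00048978
α₁ = 1/(1 + 0.21878 + 0.00048978) = 1/1.2193 = 0.8202; α₂ = α₁·K2/[H⁺] = 0.0004017
α₁ + 2α₂ = 0.8210
DIC = CA / (α₁ + 2α₂) = 2.44 / 0.8210 = 2.97 mmol/L

DIC = 2.97 mmol/L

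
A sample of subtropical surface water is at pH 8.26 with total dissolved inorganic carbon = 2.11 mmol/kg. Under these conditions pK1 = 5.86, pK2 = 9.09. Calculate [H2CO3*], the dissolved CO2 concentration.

α₀ = 1 / (1 + K1/[H⁺] + K1K2/[H⁺]²) = 1 / (1 + 10^+2.40 + 10^+1.57)
   = 1 / (1 + 251.19 + 37.154) = 1/289.34 = 0.003456
[CO2*] = α₀ × DIC = 0.003456 × 2.11 = 0.00729 mmol/kg = 7.29 μmol/kg

[CO2*] = 7.29 μmol/kg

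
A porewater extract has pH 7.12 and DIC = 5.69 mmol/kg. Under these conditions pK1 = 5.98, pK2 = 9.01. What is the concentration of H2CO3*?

[CO2*] = 0.380 mmol/kg

α₀ = 1 / (1 + K1/[H⁺] + K1K2/[H⁺]²) = 1 / (1 + 10^+1.14 + 10^-0.75)
   = 1 / (1 + 13.804 + 0.17783) = 1/14.982 = 0.06675
[CO2*] = α₀ × DIC = 0.06675 × 5.69 = 0.380 mmol/kg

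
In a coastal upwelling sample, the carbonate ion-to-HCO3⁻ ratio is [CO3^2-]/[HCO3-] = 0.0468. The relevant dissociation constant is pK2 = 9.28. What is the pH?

pH = 7.95

From K2 = [H⁺][CO3^2-]/[HCO3-]:  pH = pK2 + log₁₀([CO3^2-]/[HCO3-])
log₁₀(0.0468) = -1.330
pH = 9.28 + (-1.330) = 7.95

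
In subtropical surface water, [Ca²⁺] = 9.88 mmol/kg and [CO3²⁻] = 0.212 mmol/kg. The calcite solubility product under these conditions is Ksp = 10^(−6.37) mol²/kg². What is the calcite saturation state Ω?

Ksp = 10^(−6.37) = 4.266×10^-7
Ω = [Ca²⁺][CO3²⁻]/Ksp = (9.88×10^-3)(0.212×10^-3) / 4.266×10^-7 = 4.91

Ω = 4.91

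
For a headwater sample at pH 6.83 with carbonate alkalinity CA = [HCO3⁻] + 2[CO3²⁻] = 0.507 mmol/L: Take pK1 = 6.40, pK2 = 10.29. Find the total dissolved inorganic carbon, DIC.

DIC = 0.695 mmol/L

CA = [HCO3⁻] + 2[CO3²⁻] = (α₁ + 2α₂)·DIC
At pH 6.83: [H⁺]/K1 = 10^-0.43 = 0.37154, K2/[H⁺] = 10^-3.46 = 0.00034674
α₁ = 1/(1 + 0.37154 + 0.00034674) = 1/1.3719 = 0.7289; α₂ = α₁·K2/[H⁺] = 0.0002527
α₁ + 2α₂ = 0.7294
DIC = CA / (α₁ + 2α₂) = 0.507 / 0.7294 = 0.695 mmol/L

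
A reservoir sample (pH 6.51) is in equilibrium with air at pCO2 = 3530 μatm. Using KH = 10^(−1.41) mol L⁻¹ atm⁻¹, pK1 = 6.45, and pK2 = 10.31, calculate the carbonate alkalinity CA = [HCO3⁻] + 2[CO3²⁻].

[CO2*] = KH · pCO2 = 10^(−1.41) × 3530×10^-6 = 1.373×10^-4 mol/L
α₀ = 1/(1 + K1/[H⁺] + K1K2/[H⁺]²) = 1/(1 + 10^+0.06 + 10^-3.74) = 0.4655
DIC = [CO2*]/α₀ = 1.373×10^-4 / 0.4655 = 0.2950 mmol/L
CA = (α₁ + 2α₂)·DIC = (0.5344 + 2×8.470×10^-5) × 0.2950 = 0.158 mmol/L

CA = 0.158 mmol/L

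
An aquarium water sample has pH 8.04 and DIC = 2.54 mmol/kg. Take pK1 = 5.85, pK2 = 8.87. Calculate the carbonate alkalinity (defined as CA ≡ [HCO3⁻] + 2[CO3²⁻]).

CA = 2.85 mmol/kg

CA = [HCO3⁻] + 2[CO3²⁻] = (α₁ + 2α₂)·DIC
At pH 8.04: [H⁺]/K1 = 10^-2.19 = 0.0064565, K2/[H⁺] = 10^-0.83 = 0.14791
α₁ = 1/(1 + 0.0064565 + 0.14791) = 1/1.1544 = 0.8663; α₂ = α₁·K2/[H⁺] = 0.1281
α₁ + 2α₂ = 1.1225
CA = 1.1225 × 2.54 = 2.85 mmol/kg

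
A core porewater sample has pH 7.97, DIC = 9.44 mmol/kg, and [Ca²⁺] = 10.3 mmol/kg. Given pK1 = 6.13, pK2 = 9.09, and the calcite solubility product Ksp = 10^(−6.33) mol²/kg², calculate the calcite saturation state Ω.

Ω = 14.5

α₂ = 1 / (1 + [H⁺]/K2 + [H⁺]²/(K1K2)) = 1 / (1 + 10^+1.12 + 10^-0.72)
   = 1 / (1 + 13.183 + 0.19055) = 1/14.373 = 0.06957
[CO3²⁻] = α₂ × DIC = 0.06957 × 9.44 = 0.6568 mmol/kg
Ksp = 10^(−6.33) = 4.677×10^-7
Ω = [Ca²⁺][CO3²⁻]/Ksp = (10.3×10^-3)(6.568×10^-4) / 4.677×10^-7 = 14.5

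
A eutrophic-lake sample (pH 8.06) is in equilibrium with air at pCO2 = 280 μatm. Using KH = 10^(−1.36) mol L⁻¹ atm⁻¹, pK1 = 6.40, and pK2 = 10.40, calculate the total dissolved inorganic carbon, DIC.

DIC = 0.573 mmol/L

[CO2*] = KH · pCO2 = 10^(−1.36) × 280×10^-6 = 1.222×10^-5 mol/L
α₀ = 1/(1 + K1/[H⁺] + K1K2/[H⁺]²) = 1/(1 + 10^+1.66 + 10^-0.68) = 0.02131
DIC = [CO2*]/α₀ = 1.222×10^-5 / 0.02131 = 0.573 mmol/L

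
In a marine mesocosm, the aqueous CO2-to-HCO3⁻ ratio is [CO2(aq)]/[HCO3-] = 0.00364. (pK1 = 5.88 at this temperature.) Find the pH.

pH = 8.32

From K1 = [H⁺][HCO3-]/[CO2(aq)]:  pH = pK1 − log₁₀([CO2(aq)]/[HCO3-])
log₁₀(0.00364) = -2.439
pH = 5.88 − (-2.439) = 8.32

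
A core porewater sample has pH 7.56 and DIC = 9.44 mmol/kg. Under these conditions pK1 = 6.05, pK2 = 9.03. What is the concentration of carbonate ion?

[CO3²⁻] = 0.300 mmol/kg

α₂ = 1 / (1 + [H⁺]/K2 + [H⁺]²/(K1K2)) = 1 / (1 + 10^+1.47 + 10^-0.04)
   = 1 / (1 + 29.512 + 0.91201) = 1/31.424 = 0.03182
[CO3²⁻] = α₂ × DIC = 0.03182 × 9.44 = 0.300 mmol/kg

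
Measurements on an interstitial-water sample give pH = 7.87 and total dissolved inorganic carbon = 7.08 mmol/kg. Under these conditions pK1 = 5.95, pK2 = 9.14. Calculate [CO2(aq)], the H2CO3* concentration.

[CO2*] = 0.0799 mmol/kg

α₀ = 1 / (1 + K1/[H⁺] + K1K2/[H⁺]²) = 1 / (1 + 10^+1.92 + 10^+0.65)
   = 1 / (1 + 83.176 + 4.4668) = 1/88.643 = 0.01128
[CO2*] = α₀ × DIC = 0.01128 × 7.08 = 0.0799 mmol/kg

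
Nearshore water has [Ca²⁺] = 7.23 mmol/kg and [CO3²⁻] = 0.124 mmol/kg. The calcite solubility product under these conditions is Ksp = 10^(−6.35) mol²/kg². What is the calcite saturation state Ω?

Ω = 2.01

Ksp = 10^(−6.35) = 4.467×10^-7
Ω = [Ca²⁺][CO3²⁻]/Ksp = (7.23×10^-3)(0.124×10^-3) / 4.467×10^-7 = 2.01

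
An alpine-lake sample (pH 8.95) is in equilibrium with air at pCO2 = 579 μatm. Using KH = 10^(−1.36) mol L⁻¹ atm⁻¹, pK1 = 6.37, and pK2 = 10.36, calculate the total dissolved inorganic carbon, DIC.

[CO2*] = KH · pCO2 = 10^(−1.36) × 579×10^-6 = 2.527×10^-5 mol/L
α₀ = 1/(1 + K1/[H⁺] + K1K2/[H⁺]²) = 1/(1 + 10^+2.58 + 10^+1.17) = 0.002525
DIC = [CO2*]/α₀ = 2.527×10^-5 / 0.002525 = 10.0 mmol/L

DIC = 10.0 mmol/L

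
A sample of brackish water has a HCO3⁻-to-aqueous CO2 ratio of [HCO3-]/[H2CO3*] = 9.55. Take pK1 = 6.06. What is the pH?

pH = 7.04

From K1 = [H⁺][HCO3-]/[H2CO3*]:  pH = pK1 + log₁₀([HCO3-]/[H2CO3*])
log₁₀(9.55) = +0.980
pH = 6.06 + (+0.980) = 7.04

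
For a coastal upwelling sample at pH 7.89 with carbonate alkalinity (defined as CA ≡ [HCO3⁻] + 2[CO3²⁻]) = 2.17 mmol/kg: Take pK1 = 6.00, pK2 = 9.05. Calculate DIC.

CA = [HCO3⁻] + 2[CO3²⁻] = (α₁ + 2α₂)·DIC
At pH 7.89: [H⁺]/K1 = 10^-1.89 = 0.012882, K2/[H⁺] = 10^-1.16 = 0.069183
α₁ = 1/(1 + 0.012882 + 0.069183) = 1/1.0821 = 0.9242; α₂ = α₁·K2/[H⁺] = 0.06394
α₁ + 2α₂ = 1.0520
DIC = CA / (α₁ + 2α₂) = 2.17 / 1.0520 = 2.06 mmol/kg

DIC = 2.06 mmol/kg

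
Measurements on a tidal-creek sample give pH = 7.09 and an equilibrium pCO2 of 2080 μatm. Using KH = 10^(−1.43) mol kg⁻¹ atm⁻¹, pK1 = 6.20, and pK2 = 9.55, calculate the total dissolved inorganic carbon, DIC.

[CO2*] = KH · pCO2 = 10^(−1.43) × 2080×10^-6 = 7.728×10^-5 mol/kg
α₀ = 1/(1 + K1/[H⁺] + K1K2/[H⁺]²) = 1/(1 + 10^+0.89 + 10^-1.57) = 0.1138
DIC = [CO2*]/α₀ = 7.728×10^-5 / 0.1138 = 0.679 mmol/kg

DIC = 0.679 mmol/kg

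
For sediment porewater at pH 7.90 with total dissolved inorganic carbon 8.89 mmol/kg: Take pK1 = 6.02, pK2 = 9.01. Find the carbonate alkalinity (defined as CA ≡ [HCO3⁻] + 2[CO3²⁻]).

CA = 9.42 mmol/kg

CA = [HCO3⁻] + 2[CO3²⁻] = (α₁ + 2α₂)·DIC
At pH 7.90: [H⁺]/K1 = 10^-1.88 = 0.013183, K2/[H⁺] = 10^-1.11 = 0.077625
α₁ = 1/(1 + 0.013183 + 0.077625) = 1/1.0908 = 0.9168; α₂ = α₁·K2/[H⁺] = 0.07116
α₁ + 2α₂ = 1.0591
CA = 1.0591 × 8.89 = 9.42 mmol/kg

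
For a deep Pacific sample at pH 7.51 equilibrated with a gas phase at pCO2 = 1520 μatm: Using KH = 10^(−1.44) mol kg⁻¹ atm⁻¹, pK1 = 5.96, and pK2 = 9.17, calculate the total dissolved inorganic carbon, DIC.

DIC = 2.06 mmol/kg

[CO2*] = KH · pCO2 = 10^(−1.44) × 1520×10^-6 = 5.519×10^-5 mol/kg
α₀ = 1/(1 + K1/[H⁺] + K1K2/[H⁺]²) = 1/(1 + 10^+1.55 + 10^-0.11) = 0.02684
DIC = [CO2*]/α₀ = 5.519×10^-5 / 0.02684 = 2.06 mmol/kg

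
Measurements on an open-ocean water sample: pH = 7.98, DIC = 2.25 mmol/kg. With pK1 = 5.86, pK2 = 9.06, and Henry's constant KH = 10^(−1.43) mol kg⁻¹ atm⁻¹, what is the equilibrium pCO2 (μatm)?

pCO2 = 421 μatm

α₀ = 1 / (1 + K1/[H⁺] + K1K2/[H⁺]²) = 1 / (1 + 10^+2.12 + 10^+1.04)
   = 1 / (1 + 131.83 + 10.965) = 1/143.79 = 0.006955
[CO2*] = α₀ × DIC = 0.006955 × 2.25 = 0.01565 mmol/kg = 15.65 μmol/kg
pCO2 = [CO2*]/KH = 1.565×10^-5 / 3.715×10^-2 = 421 μatm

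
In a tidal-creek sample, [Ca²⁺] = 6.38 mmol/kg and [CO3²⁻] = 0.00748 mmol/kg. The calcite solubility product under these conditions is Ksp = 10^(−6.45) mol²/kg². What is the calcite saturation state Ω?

Ω = 0.134

Ksp = 10^(−6.45) = 3.548×10^-7
Ω = [Ca²⁺][CO3²⁻]/Ksp = (6.38×10^-3)(0.00748×10^-3) / 3.548×10^-7 = 0.134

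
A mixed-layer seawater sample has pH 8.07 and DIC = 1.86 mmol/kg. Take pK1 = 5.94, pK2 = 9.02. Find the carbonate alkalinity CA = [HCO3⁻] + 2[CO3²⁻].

CA = 2.03 mmol/kg

CA = [HCO3⁻] + 2[CO3²⁻] = (α₁ + 2α₂)·DIC
At pH 8.07: [H⁺]/K1 = 10^-2.13 = 0.0074131, K2/[H⁺] = 10^-0.95 = 0.11220
α₁ = 1/(1 + 0.0074131 + 0.11220) = 1/1.1196 = 0.8932; α₂ = α₁·K2/[H⁺] = 0.1002
α₁ + 2α₂ = 1.0936
CA = 1.0936 × 1.86 = 2.03 mmol/kg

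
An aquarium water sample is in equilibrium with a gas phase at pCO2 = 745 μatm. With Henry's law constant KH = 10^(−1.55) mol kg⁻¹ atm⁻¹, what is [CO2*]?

KH = 10^(−1.55) = 2.818×10^-2 mol kg⁻¹ atm⁻¹
[CO2*] = KH · pCO2 = 2.818×10^-2 × 745×10^-6 atm = 2.10×10^-5 mol/kg

[CO2*] = 21.0 μmol/kg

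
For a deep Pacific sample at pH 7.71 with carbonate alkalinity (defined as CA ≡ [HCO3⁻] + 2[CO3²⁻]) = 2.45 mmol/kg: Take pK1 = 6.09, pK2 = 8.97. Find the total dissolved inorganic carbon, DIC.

CA = [HCO3⁻] + 2[CO3²⁻] = (α₁ + 2α₂)·DIC
At pH 7.71: [H⁺]/K1 = 10^-1.62 = 0.023988, K2/[H⁺] = 10^-1.26 = 0.054954
α₁ = 1/(1 + 0.023988 + 0.054954) = 1/1.0789 = 0.9268; α₂ = α₁·K2/[H⁺] = 0.05093
α₁ + 2α₂ = 1.0287
DIC = CA / (α₁ + 2α₂) = 2.45 / 1.0287 = 2.38 mmol/kg

DIC = 2.38 mmol/kg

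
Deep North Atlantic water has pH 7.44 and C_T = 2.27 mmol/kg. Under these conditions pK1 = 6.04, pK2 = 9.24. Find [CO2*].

[CO2*] = 0.0856 mmol/kg

α₀ = 1 / (1 + K1/[H⁺] + K1K2/[H⁺]²) = 1 / (1 + 10^+1.40 + 10^-0.40)
   = 1 / (1 + 25.119 + 0.39811) = 1/26.517 = 0.03771
[CO2*] = α₀ × DIC = 0.03771 × 2.27 = 0.0856 mmol/kg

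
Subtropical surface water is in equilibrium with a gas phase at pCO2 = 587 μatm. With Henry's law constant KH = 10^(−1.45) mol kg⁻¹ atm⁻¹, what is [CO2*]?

[CO2*] = 20.8 μmol/kg

KH = 10^(−1.45) = 3.548×10^-2 mol kg⁻¹ atm⁻¹
[CO2*] = KH · pCO2 = 3.548×10^-2 × 587×10^-6 atm = 2.08×10^-5 mol/kg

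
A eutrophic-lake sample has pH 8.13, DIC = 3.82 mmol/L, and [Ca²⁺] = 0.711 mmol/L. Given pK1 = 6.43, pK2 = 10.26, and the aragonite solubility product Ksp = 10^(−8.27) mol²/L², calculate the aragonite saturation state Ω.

Ω = 3.65

α₂ = 1 / (1 + [H⁺]/K2 + [H⁺]²/(K1K2)) = 1 / (1 + 10^+2.13 + 10^+0.43)
   = 1 / (1 + 134.90 + 2.6915) = 1/138.59 = 0.007216
[CO3²⁻] = α₂ × DIC = 0.007216 × 3.82 = 0.02756 mmol/L
Ksp = 10^(−8.27) = 5.370×10^-9
Ω = [Ca²⁺][CO3²⁻]/Ksp = (0.711×10^-3)(2.756×10^-5) / 5.370×10^-9 = 3.65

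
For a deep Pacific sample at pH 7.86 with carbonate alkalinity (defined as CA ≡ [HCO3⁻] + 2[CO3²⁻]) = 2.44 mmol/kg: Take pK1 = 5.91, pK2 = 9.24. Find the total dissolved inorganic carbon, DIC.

CA = [HCO3⁻] + 2[CO3²⁻] = (α₁ + 2α₂)·DIC
At pH 7.86: [H⁺]/K1 = 10^-1.95 = 0.011220, K2/[H⁺] = 10^-1.38 = 0.041687
α₁ = 1/(1 + 0.011220 + 0.041687) = 1/1.0529 = 0.9498; α₂ = α₁·K2/[H⁺] = 0.03959
α₁ + 2α₂ = 1.0289
DIC = CA / (α₁ + 2α₂) = 2.44 / 1.0289 = 2.37 mmol/kg

DIC = 2.37 mmol/kg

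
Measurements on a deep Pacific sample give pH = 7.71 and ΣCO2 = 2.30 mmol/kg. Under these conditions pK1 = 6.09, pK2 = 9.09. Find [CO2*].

[CO2*] = 0.0518 mmol/kg

α₀ = 1 / (1 + K1/[H⁺] + K1K2/[H⁺]²) = 1 / (1 + 10^+1.62 + 10^+0.24)
   = 1 / (1 + 41.687 + 1.7378) = 1/44.425 = 0.02251
[CO2*] = α₀ × DIC = 0.02251 × 2.30 = 0.0518 mmol/kg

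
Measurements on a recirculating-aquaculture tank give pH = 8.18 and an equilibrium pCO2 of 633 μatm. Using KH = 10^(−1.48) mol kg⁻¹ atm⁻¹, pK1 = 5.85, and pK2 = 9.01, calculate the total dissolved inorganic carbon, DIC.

DIC = 5.17 mmol/kg

[CO2*] = KH · pCO2 = 10^(−1.48) × 633×10^-6 = 2.096×10^-5 mol/kg
α₀ = 1/(1 + K1/[H⁺] + K1K2/[H⁺]²) = 1/(1 + 10^+2.33 + 10^+1.50) = 0.004058
DIC = [CO2*]/α₀ = 2.096×10^-5 / 0.004058 = 5.17 mmol/kg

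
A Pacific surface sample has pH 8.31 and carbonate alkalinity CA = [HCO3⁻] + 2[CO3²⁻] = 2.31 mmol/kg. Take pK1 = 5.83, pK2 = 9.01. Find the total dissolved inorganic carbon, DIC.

CA = [HCO3⁻] + 2[CO3²⁻] = (α₁ + 2α₂)·DIC
At pH 8.31: [H⁺]/K1 = 10^-2.48 = 0.0033113, K2/[H⁺] = 10^-0.70 = 0.19953
α₁ = 1/(1 + 0.0033113 + 0.19953) = 1/1.2028 = 0.8314; α₂ = α₁·K2/[H⁺] = 0.1659
α₁ + 2α₂ = 1.1631
DIC = CA / (α₁ + 2α₂) = 2.31 / 1.1631 = 1.99 mmol/kg

DIC = 1.99 mmol/kg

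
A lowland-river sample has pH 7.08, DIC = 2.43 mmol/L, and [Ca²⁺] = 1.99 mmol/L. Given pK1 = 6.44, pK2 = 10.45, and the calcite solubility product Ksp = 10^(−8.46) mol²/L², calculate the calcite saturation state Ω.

Ω = 0.484

α₂ = 1 / (1 + [H⁺]/K2 + [H⁺]²/(K1K2)) = 1 / (1 + 10^+3.37 + 10^+2.73)
   = 1 / (1 + 2344.2 + 537.03) = 1/2882.3 = 0.0003469
[CO3²⁻] = α₂ × DIC = 0.0003469 × 2.43 = 0.0008431 mmol/L = 0.8431 μmol/L
Ksp = 10^(−8.46) = 3.467×10^-9
Ω = [Ca²⁺][CO3²⁻]/Ksp = (1.99×10^-3)(8.431×10^-7) / 3.467×10^-9 = 0.484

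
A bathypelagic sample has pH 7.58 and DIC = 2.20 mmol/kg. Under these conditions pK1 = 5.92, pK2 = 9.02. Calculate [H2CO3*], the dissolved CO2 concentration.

α₀ = 1 / (1 + K1/[H⁺] + K1K2/[H⁺]²) = 1 / (1 + 10^+1.66 + 10^+0.22)
   = 1 / (1 + 45.709 + 1.6596) = 1/48.368 = 0.02067
[CO2*] = α₀ × DIC = 0.02067 × 2.20 = 0.0455 mmol/kg

[CO2*] = 0.0455 mmol/kg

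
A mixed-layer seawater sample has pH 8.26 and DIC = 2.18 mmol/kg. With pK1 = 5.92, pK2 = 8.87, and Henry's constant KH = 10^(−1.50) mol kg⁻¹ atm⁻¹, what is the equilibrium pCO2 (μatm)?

α₀ = 1 / (1 + K1/[H⁺] + K1K2/[H⁺]²) = 1 / (1 + 10^+2.34 + 10^+1.73)
   = 1 / (1 + 218.78 + 53.703) = 1/273.48 = 0.003657
[CO2*] = α₀ × DIC = 0.003657 × 2.18 = 0.007971 mmol/kg = 7.971 μmol/kg
pCO2 = [CO2*]/KH = 7.971×10^-6 / 3.162×10^-2 = 252 μatm

pCO2 = 252 μatm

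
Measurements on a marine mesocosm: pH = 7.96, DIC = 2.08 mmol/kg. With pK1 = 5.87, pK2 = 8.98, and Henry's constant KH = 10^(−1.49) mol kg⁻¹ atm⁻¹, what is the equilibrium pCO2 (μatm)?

α₀ = 1 / (1 + K1/[H⁺] + K1K2/[H⁺]²) = 1 / (1 + 10^+2.09 + 10^+1.07)
   = 1 / (1 + 123.03 + 11.749) = 1/135.78 = 0.007365
[CO2*] = α₀ × DIC = 0.007365 × 2.08 = 0.01532 mmol/kg = 15.32 μmol/kg
pCO2 = [CO2*]/KH = 1.532×10^-5 / 3.236×10^-2 = 473 μatm

pCO2 = 473 μatm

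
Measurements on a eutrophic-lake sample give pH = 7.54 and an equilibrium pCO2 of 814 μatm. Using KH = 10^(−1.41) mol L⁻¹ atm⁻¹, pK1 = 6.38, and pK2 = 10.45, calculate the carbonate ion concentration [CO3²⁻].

[CO2*] = KH · pCO2 = 10^(−1.41) × 814×10^-6 = 3.167×10^-5 mol/L
α₀ = 1/(1 + K1/[H⁺] + K1K2/[H⁺]²) = 1/(1 + 10^+1.16 + 10^-1.75) = 0.06463
DIC = [CO2*]/α₀ = 3.167×10^-5 / 0.06463 = 0.4900 mmol/L
[CO3²⁻] = α₂·DIC; α₂ = 0.001149, so [CO3²⁻] = 0.001149 × 0.4900 = 0.000563 mmol/L = 0.563 μmol/L

[CO3²⁻] = 0.563 μmol/L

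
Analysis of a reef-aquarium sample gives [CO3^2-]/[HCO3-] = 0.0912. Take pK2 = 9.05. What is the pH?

pH = 8.01

From K2 = [H⁺][CO3^2-]/[HCO3-]:  pH = pK2 + log₁₀([CO3^2-]/[HCO3-])
log₁₀(0.0912) = -1.040
pH = 9.05 + (-1.040) = 8.01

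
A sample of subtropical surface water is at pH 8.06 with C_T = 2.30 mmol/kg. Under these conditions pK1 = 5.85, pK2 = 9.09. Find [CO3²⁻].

α₂ = 1 / (1 + [H⁺]/K2 + [H⁺]²/(K1K2)) = 1 / (1 + 10^+1.03 + 10^-1.18)
   = 1 / (1 + 10.715 + 0.066069) = 1/11.781 = 0.08488
[CO3²⁻] = α₂ × DIC = 0.08488 × 2.30 = 0.195 mmol/kg

[CO3²⁻] = 0.195 mmol/kg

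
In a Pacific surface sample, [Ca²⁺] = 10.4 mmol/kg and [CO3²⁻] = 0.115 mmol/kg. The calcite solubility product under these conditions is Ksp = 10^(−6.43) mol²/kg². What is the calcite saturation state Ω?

Ω = 3.22

Ksp = 10^(−6.43) = 3.715×10^-7
Ω = [Ca²⁺][CO3²⁻]/Ksp = (10.4×10^-3)(0.115×10^-3) / 3.715×10^-7 = 3.22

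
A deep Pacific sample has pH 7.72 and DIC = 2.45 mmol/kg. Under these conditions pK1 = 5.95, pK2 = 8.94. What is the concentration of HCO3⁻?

[HCO3⁻] = 2.27 mmol/kg

α₁ = 1 / (1 + [H⁺]/K1 + K2/[H⁺]) = 1 / (1 + 10^-1.77 + 10^-1.22)
   = 1 / (1 + 0.016982 + 0.060256) = 1/1.0772 = 0.9283
[HCO3⁻] = α₁ × DIC = 0.9283 × 2.45 = 2.27 mmol/kg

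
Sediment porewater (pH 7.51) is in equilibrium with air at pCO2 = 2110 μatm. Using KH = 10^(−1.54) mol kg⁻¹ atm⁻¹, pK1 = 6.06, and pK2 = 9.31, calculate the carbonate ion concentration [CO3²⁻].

[CO2*] = KH · pCO2 = 10^(−1.54) × 2110×10^-6 = 6.085×10^-5 mol/kg
α₀ = 1/(1 + K1/[H⁺] + K1K2/[H⁺]²) = 1/(1 + 10^+1.45 + 10^-0.35) = 0.03375
DIC = [CO2*]/α₀ = 6.085×10^-5 / 0.03375 = 1.803 mmol/kg
[CO3²⁻] = α₂·DIC; α₂ = 0.01508, so [CO3²⁻] = 0.01508 × 1.803 = 0.0272 mmol/kg

[CO3²⁻] = 0.0272 mmol/kg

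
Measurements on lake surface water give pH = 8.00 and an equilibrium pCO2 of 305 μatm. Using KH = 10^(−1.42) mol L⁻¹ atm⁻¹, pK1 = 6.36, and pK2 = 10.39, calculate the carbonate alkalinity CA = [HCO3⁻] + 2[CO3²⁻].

[CO2*] = KH · pCO2 = 10^(−1.42) × 305×10^-6 = 1.160×10^-5 mol/L
α₀ = 1/(1 + K1/[H⁺] + K1K2/[H⁺]²) = 1/(1 + 10^+1.64 + 10^-0.75) = 0.02231
DIC = [CO2*]/α₀ = 1.160×10^-5 / 0.02231 = 0.5198 mmol/L
CA = (α₁ + 2α₂)·DIC = (0.9737 + 2×0.003967) × 0.5198 = 0.510 mmol/L

CA = 0.510 mmol/L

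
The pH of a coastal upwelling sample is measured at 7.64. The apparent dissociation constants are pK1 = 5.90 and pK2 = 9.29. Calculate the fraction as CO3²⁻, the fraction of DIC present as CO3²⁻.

α₂ = 1 / (1 + [H⁺]/K2 + [H⁺]²/(K1K2)) = 1 / (1 + 10^+1.65 + 10^-0.09)
   = 1 / (1 + 44.668 + 0.81283) = 1/46.481 = 0.02151

α₂ = 0.0215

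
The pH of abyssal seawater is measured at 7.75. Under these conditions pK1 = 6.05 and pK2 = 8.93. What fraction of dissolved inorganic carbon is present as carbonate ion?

α₂ = 0.0608

α₂ = 1 / (1 + [H⁺]/K2 + [H⁺]²/(K1K2)) = 1 / (1 + 10^+1.18 + 10^-0.52)
   = 1 / (1 + 15.136 + 0.30200) = 1/16.438 = 0.06084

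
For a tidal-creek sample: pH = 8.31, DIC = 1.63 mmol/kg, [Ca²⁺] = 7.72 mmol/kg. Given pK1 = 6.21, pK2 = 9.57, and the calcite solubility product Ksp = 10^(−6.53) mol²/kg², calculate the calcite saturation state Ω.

α₂ = 1 / (1 + [H⁺]/K2 + [H⁺]²/(K1K2)) = 1 / (1 + 10^+1.26 + 10^-0.84)
   = 1 / (1 + 18.197 + 0.14454) = 1/19.342 = 0.05170
[CO3²⁻] = α₂ × DIC = 0.05170 × 1.63 = 0.08427 mmol/kg
Ksp = 10^(−6.53) = 2.951×10^-7
Ω = [Ca²⁺][CO3²⁻]/Ksp = (7.72×10^-3)(8.427×10^-5) / 2.951×10^-7 = 2.20

Ω = 2.20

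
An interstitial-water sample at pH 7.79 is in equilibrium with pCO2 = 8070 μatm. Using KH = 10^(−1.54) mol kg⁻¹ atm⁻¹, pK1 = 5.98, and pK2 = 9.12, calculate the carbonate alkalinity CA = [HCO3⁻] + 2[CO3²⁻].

[CO2*] = KH · pCO2 = 10^(−1.54) × 8070×10^-6 = 2.327×10^-4 mol/kg
α₀ = 1/(1 + K1/[H⁺] + K1K2/[H⁺]²) = 1/(1 + 10^+1.81 + 10^+0.48) = 0.01458
DIC = [CO2*]/α₀ = 2.327×10^-4 / 0.01458 = 15.96 mmol/kg
CA = (α₁ + 2α₂)·DIC = (0.9414 + 2×0.04403) × 15.96 = 16.4 mmol/kg

CA = 16.4 mmol/kg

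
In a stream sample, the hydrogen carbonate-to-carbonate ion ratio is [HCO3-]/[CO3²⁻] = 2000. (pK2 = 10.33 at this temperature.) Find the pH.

From K2 = [H⁺][CO3²⁻]/[HCO3-]:  pH = pK2 − log₁₀([HCO3-]/[CO3²⁻])
log₁₀(2000) = +3.301
pH = 10.33 − (+3.301) = 7.03

pH = 7.03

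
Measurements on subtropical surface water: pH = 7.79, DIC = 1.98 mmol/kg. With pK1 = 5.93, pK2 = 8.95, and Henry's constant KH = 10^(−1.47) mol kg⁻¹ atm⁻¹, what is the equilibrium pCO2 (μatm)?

α₀ = 1 / (1 + K1/[H⁺] + K1K2/[H⁺]²) = 1 / (1 + 10^+1.86 + 10^+0.70)
   = 1 / (1 + 72.444 + 5.0119) = 1/78.455 = 0.01275
[CO2*] = α₀ × DIC = 0.01275 × 1.98 = 0.02524 mmol/kg
pCO2 = [CO2*]/KH = 2.524×10^-5 / 3.388×10^-2 = 745 μatm

pCO2 = 745 μatm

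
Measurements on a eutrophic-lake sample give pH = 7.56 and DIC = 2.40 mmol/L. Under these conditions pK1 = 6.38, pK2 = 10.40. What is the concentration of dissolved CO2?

α₀ = 1 / (1 + K1/[H⁺] + K1K2/[H⁺]²) = 1 / (1 + 10^+1.18 + 10^-1.66)
   = 1 / (1 + 15.136 + 0.021878) = 1/16.157 = 0.06189
[CO2*] = α₀ × DIC = 0.06189 × 2.40 = 0.149 mmol/L

[CO2*] = 0.149 mmol/L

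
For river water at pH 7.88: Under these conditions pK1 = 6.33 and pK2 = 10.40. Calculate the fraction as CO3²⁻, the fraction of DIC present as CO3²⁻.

α₂ = 1 / (1 + [H⁺]/K2 + [H⁺]²/(K1K2)) = 1 / (1 + 10^+2.52 + 10^+0.97)
   = 1 / (1 + 331.13 + 9.3325) = 1/341.46 = 0.002929

α₂ = 0.00293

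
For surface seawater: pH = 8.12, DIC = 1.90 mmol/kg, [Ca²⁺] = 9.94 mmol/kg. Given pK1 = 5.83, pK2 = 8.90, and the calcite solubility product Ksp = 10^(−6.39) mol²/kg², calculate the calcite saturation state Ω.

Ω = 6.57

α₂ = 1 / (1 + [H⁺]/K2 + [H⁺]²/(K1K2)) = 1 / (1 + 10^+0.78 + 10^-1.51)
   = 1 / (1 + 6.0256 + 0.030903) = 1/7.0565 = 0.1417
[CO3²⁻] = α₂ × DIC = 0.1417 × 1.90 = 0.2693 mmol/kg
Ksp = 10^(−6.39) = 4.074×10^-7
Ω = [Ca²⁺][CO3²⁻]/Ksp = (9.94×10^-3)(2.693×10^-4) / 4.074×10^-7 = 6.57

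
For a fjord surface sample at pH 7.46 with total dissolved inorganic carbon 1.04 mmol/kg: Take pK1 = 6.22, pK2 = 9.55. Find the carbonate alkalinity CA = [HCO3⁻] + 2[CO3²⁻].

CA = [HCO3⁻] + 2[CO3²⁻] = (α₁ + 2α₂)·DIC
At pH 7.46: [H⁺]/K1 = 10^-1.24 = 0.057544, K2/[H⁺] = 10^-2.09 = 0.0081283
α₁ = 1/(1 + 0.057544 + 0.0081283) = 1/1.0657 = 0.9384; α₂ = α₁·K2/[H⁺] = 0.007627
α₁ + 2α₂ = 0.9536
CA = 0.9536 × 1.04 = 0.992 mmol/kg

CA = 0.992 mmol/kg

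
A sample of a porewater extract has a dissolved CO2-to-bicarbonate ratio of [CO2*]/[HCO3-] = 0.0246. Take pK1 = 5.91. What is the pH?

pH = 7.52

From K1 = [H⁺][HCO3-]/[CO2*]:  pH = pK1 − log₁₀([CO2*]/[HCO3-])
log₁₀(0.0246) = -1.609
pH = 5.91 − (-1.609) = 7.52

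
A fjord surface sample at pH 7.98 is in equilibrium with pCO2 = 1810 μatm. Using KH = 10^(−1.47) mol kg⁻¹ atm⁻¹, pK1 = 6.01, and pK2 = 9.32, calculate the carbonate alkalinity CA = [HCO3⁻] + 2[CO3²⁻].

[CO2*] = KH · pCO2 = 10^(−1.47) × 1810×10^-6 = 6.133×10^-5 mol/kg
α₀ = 1/(1 + K1/[H⁺] + K1K2/[H⁺]²) = 1/(1 + 10^+1.97 + 10^+0.63) = 0.01014
DIC = [CO2*]/α₀ = 6.133×10^-5 / 0.01014 = 6.047 mmol/kg
CA = (α₁ + 2α₂)·DIC = (0.9466 + 2×0.04327) × 6.047 = 6.25 mmol/kg

CA = 6.25 mmol/kg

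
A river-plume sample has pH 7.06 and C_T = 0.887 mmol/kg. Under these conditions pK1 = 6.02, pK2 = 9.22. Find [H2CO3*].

[CO2*] = 0.0737 mmol/kg

α₀ = 1 / (1 + K1/[H⁺] + K1K2/[H⁺]²) = 1 / (1 + 10^+1.04 + 10^-1.12)
   = 1 / (1 + 10.965 + 0.075858) = 1/12.041 = 0.08305
[CO2*] = α₀ × DIC = 0.08305 × 0.887 = 0.0737 mmol/kg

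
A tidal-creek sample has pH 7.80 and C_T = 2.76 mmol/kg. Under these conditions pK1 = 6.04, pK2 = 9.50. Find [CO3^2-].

α₂ = 1 / (1 + [H⁺]/K2 + [H⁺]²/(K1K2)) = 1 / (1 + 10^+1.70 + 10^-0.06)
   = 1 / (1 + 50.119 + 0.87096) = 1/51.990 = 0.01923
[CO3²⁻] = α₂ × DIC = 0.01923 × 2.76 = 0.0531 mmol/kg

[CO3²⁻] = 0.0531 mmol/kg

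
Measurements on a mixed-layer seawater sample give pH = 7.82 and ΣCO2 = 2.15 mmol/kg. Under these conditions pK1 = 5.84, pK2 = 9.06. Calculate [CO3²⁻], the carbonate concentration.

[CO3²⁻] = 0.116 mmol/kg

α₂ = 1 / (1 + [H⁺]/K2 + [H⁺]²/(K1K2)) = 1 / (1 + 10^+1.24 + 10^-0.74)
   = 1 / (1 + 17.378 + 0.18197) = 1/18.560 = 0.05388
[CO3²⁻] = α₂ × DIC = 0.05388 × 2.15 = 0.116 mmol/kg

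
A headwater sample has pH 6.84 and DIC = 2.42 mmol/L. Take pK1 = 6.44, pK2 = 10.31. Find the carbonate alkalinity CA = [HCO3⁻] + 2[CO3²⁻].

CA = [HCO3⁻] + 2[CO3²⁻] = (α₁ + 2α₂)·DIC
At pH 6.84: [H⁺]/K1 = 10^-0.40 = 0.39811, K2/[H⁺] = 10^-3.47 = 0.00033884
α₁ = 1/(1 + 0.39811 + 0.00033884) = 1/1.3984 = 0.7151; α₂ = α₁·K2/[H⁺] = 0.0002423
α₁ + 2α₂ = 0.7156
CA = 0.7156 × 2.42 = 1.73 mmol/L

CA = 1.73 mmol/L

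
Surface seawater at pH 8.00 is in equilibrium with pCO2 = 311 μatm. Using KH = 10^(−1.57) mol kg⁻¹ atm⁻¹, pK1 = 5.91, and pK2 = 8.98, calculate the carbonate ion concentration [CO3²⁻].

[CO3²⁻] = 0.108 mmol/kg

[CO2*] = KH · pCO2 = 10^(−1.57) × 311×10^-6 = 8.371×10^-6 mol/kg
α₀ = 1/(1 + K1/[H⁺] + K1K2/[H⁺]²) = 1/(1 + 10^+2.09 + 10^+1.11) = 0.007304
DIC = [CO2*]/α₀ = 8.371×10^-6 / 0.007304 = 1.146 mmol/kg
[CO3²⁻] = α₂·DIC; α₂ = 0.09410, so [CO3²⁻] = 0.09410 × 1.146 = 0.108 mmol/kg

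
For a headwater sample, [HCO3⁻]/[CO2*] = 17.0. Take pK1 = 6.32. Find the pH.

pH = 7.55

From K1 = [H⁺][HCO3⁻]/[CO2*]:  pH = pK1 + log₁₀([HCO3⁻]/[CO2*])
log₁₀(17.0) = +1.230
pH = 6.32 + (+1.230) = 7.55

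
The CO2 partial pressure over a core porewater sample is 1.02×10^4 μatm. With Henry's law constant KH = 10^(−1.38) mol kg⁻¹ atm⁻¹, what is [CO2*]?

KH = 10^(−1.38) = 4.169×10^-2 mol kg⁻¹ atm⁻¹
[CO2*] = KH · pCO2 = 4.169×10^-2 × 1.02×10^4×10^-6 atm = 4.25×10^-4 mol/kg

[CO2*] = 425 μmol/kg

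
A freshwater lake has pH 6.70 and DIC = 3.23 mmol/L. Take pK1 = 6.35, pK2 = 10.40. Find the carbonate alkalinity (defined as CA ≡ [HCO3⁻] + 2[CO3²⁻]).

CA = 2.23 mmol/L

CA = [HCO3⁻] + 2[CO3²⁻] = (α₁ + 2α₂)·DIC
At pH 6.70: [H⁺]/K1 = 10^-0.35 = 0.44668, K2/[H⁺] = 10^-3.70 = 0.00019953
α₁ = 1/(1 + 0.44668 + 0.00019953) = 1/1.4469 = 0.6911; α₂ = α₁·K2/[H⁺] = 0.0001379
α₁ + 2α₂ = 0.6914
CA = 0.6914 × 3.23 = 2.23 mmol/L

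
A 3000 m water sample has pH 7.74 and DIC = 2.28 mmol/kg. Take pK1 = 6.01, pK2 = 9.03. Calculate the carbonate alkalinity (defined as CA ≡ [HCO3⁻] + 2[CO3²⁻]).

CA = 2.35 mmol/kg

CA = [HCO3⁻] + 2[CO3²⁻] = (α₁ + 2α₂)·DIC
At pH 7.74: [H⁺]/K1 = 10^-1.73 = 0.018621, K2/[H⁺] = 10^-1.29 = 0.051286
α₁ = 1/(1 + 0.018621 + 0.051286) = 1/1.0699 = 0.9347; α₂ = α₁·K2/[H⁺] = 0.04794
α₁ + 2α₂ = 1.0305
CA = 1.0305 × 2.28 = 2.35 mmol/kg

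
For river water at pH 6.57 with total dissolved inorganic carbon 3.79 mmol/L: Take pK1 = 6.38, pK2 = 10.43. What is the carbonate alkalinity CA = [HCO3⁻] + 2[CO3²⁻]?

CA = [HCO3⁻] + 2[CO3²⁻] = (α₁ + 2α₂)·DIC
At pH 6.57: [H⁺]/K1 = 10^-0.19 = 0.64565, K2/[H⁺] = 10^-3.86 = 0.00013804
α₁ = 1/(1 + 0.64565 + 0.00013804) = 1/1.6458 = 0.6076; α₂ = α₁·K2/[H⁺] = 8.387×10^-5
α₁ + 2α₂ = 0.6078
CA = 0.6078 × 3.79 = 2.30 mmol/L

CA = 2.30 mmol/L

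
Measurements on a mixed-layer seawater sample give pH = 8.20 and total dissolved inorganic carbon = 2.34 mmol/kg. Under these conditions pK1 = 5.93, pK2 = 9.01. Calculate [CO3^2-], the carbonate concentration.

α₂ = 1 / (1 + [H⁺]/K2 + [H⁺]²/(K1K2)) = 1 / (1 + 10^+0.81 + 10^-1.46)
   = 1 / (1 + 6.4565 + 0.034674) = 1/7.4912 = 0.1335
[CO3²⁻] = α₂ × DIC = 0.1335 × 2.34 = 0.312 mmol/kg

[CO3²⁻] = 0.312 mmol/kg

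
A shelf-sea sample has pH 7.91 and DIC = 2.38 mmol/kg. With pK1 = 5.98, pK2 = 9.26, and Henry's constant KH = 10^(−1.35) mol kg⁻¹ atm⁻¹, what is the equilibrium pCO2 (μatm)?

pCO2 = 593 μatm

α₀ = 1 / (1 + K1/[H⁺] + K1K2/[H⁺]²) = 1 / (1 + 10^+1.93 + 10^+0.58)
   = 1 / (1 + 85.114 + 3.8019) = 1/89.916 = 0.01112
[CO2*] = α₀ × DIC = 0.01112 × 2.38 = 0.02647 mmol/kg
pCO2 = [CO2*]/KH = 2.647×10^-5 / 4.467×10^-2 = 593 μatm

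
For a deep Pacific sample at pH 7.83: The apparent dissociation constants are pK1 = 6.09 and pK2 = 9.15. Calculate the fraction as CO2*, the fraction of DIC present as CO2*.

α₀ = 1 / (1 + K1/[H⁺] + K1K2/[H⁺]²) = 1 / (1 + 10^+1.74 + 10^+0.42)
   = 1 / (1 + 54.954 + 2.6303) = 1/58.584 = 0.01707

α₀ = 0.0171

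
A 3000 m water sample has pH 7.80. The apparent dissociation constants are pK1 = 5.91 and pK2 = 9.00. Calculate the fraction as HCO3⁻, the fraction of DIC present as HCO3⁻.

α₁ = 0.929

α₁ = 1 / (1 + [H⁺]/K1 + K2/[H⁺]) = 1 / (1 + 10^-1.89 + 10^-1.20)
   = 1 / (1 + 0.012882 + 0.063096) = 1/1.0760 = 0.9294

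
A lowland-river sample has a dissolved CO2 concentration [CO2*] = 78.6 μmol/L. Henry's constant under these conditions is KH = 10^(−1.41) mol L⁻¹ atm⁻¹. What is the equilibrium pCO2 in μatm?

KH = 10^(−1.41) = 3.890×10^-2 mol L⁻¹ atm⁻¹
pCO2 = [CO2*]/KH = 78.6×10^-6 / 3.890×10^-2 = 2.02×10^-3 atm = 2020 μatm

pCO2 = 2020 μatm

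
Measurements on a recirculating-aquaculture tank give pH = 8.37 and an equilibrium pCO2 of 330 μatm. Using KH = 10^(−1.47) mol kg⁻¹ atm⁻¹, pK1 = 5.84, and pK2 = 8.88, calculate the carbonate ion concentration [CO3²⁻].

[CO2*] = KH · pCO2 = 10^(−1.47) × 330×10^-6 = 1.118×10^-5 mol/kg
α₀ = 1/(1 + K1/[H⁺] + K1K2/[H⁺]²) = 1/(1 + 10^+2.53 + 10^+2.02) = 0.002249
DIC = [CO2*]/α₀ = 1.118×10^-5 / 0.002249 = 4.971 mmol/kg
[CO3²⁻] = α₂·DIC; α₂ = 0.2355, so [CO3²⁻] = 0.2355 × 4.971 = 1.17 mmol/kg

[CO3²⁻] = 1.17 mmol/kg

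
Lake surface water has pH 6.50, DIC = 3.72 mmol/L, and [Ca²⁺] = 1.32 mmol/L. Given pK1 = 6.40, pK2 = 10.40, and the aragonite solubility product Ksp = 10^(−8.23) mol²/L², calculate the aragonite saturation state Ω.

α₂ = 1 / (1 + [H⁺]/K2 + [H⁺]²/(K1K2)) = 1 / (1 + 10^+3.90 + 10^+3.80)
   = 1 / (1 + 7943.3 + 6309.6) = 1/1.4254×10^4 = 7.016×10^-5
[CO3²⁻] = α₂ × DIC = 7.016×10^-5 × 3.72 = 0.0002610 mmol/L = 0.2610 μmol/L
Ksp = 10^(−8.23) = 5.888×10^-9
Ω = [Ca²⁺][CO3²⁻]/Ksp = (1.32×10^-3)(2.610×10^-7) / 5.888×10^-9 = 0.0585

Ω = 0.0585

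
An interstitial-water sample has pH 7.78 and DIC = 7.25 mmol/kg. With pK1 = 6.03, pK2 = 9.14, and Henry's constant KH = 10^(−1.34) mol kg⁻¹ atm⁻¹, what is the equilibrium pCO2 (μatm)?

α₀ = 1 / (1 + K1/[H⁺] + K1K2/[H⁺]²) = 1 / (1 + 10^+1.75 + 10^+0.39)
   = 1 / (1 + 56.234 + 2.4547) = 1/59.689 = 0.01675
[CO2*] = α₀ × DIC = 0.01675 × 7.25 = 0.1215 mmol/kg
pCO2 = [CO2*]/KH = 1.215×10^-4 / 4.571×10^-2 = 2660 μatm

pCO2 = 2660 μatm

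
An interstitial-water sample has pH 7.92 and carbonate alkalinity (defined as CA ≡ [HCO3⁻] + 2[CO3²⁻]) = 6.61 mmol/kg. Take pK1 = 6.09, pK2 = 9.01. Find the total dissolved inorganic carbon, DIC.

CA = [HCO3⁻] + 2[CO3²⁻] = (α₁ + 2α₂)·DIC
At pH 7.92: [H⁺]/K1 = 10^-1.83 = 0.014791, K2/[H⁺] = 10^-1.09 = 0.081283
α₁ = 1/(1 + 0.014791 + 0.081283) = 1/1.0961 = 0.9123; α₂ = α₁·K2/[H⁺] = 0.07416
α₁ + 2α₂ = 1.0607
DIC = CA / (α₁ + 2α₂) = 6.61 / 1.0607 = 6.23 mmol/kg

DIC = 6.23 mmol/kg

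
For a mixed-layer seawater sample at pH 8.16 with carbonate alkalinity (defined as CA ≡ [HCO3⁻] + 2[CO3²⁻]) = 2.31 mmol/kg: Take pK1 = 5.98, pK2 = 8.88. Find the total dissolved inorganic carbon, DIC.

DIC = 2.00 mmol/kg

CA = [HCO3⁻] + 2[CO3²⁻] = (α₁ + 2α₂)·DIC
At pH 8.16: [H⁺]/K1 = 10^-2.18 = 0.0066069, K2/[H⁺] = 10^-0.72 = 0.19055
α₁ = 1/(1 + 0.0066069 + 0.19055) = 1/1.1972 = 0.8353; α₂ = α₁·K2/[H⁺] = 0.1592
α₁ + 2α₂ = 1.1536
DIC = CA / (α₁ + 2α₂) = 2.31 / 1.1536 = 2.00 mmol/kg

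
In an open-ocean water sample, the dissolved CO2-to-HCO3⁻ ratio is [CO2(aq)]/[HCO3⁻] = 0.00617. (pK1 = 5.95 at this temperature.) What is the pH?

From K1 = [H⁺][HCO3⁻]/[CO2(aq)]:  pH = pK1 − log₁₀([CO2(aq)]/[HCO3⁻])
log₁₀(0.00617) = -2.210
pH = 5.95 − (-2.210) = 8.16

pH = 8.16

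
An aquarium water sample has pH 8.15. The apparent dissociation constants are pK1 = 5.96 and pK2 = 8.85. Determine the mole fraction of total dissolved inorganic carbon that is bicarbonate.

α₁ = 0.829

α₁ = 1 / (1 + [H⁺]/K1 + K2/[H⁺]) = 1 / (1 + 10^-2.19 + 10^-0.70)
   = 1 / (1 + 0.0064565 + 0.19953) = 1/1.2060 = 0.8292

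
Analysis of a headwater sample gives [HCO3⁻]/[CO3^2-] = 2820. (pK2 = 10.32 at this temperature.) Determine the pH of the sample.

From K2 = [H⁺][CO3^2-]/[HCO3⁻]:  pH = pK2 − log₁₀([HCO3⁻]/[CO3^2-])
log₁₀(2820) = +3.450
pH = 10.32 − (+3.450) = 6.87

pH = 6.87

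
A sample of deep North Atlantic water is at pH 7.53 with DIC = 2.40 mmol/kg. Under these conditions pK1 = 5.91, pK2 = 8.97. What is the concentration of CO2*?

[CO2*] = 0.0543 mmol/kg

α₀ = 1 / (1 + K1/[H⁺] + K1K2/[H⁺]²) = 1 / (1 + 10^+1.62 + 10^+0.18)
   = 1 / (1 + 41.687 + 1.5136) = 1/44.200 = 0.02262
[CO2*] = α₀ × DIC = 0.02262 × 2.40 = 0.0543 mmol/kg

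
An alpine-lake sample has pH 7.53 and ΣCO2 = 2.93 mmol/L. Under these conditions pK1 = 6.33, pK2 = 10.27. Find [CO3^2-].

α₂ = 1 / (1 + [H⁺]/K2 + [H⁺]²/(K1K2)) = 1 / (1 + 10^+2.74 + 10^+1.54)
   = 1 / (1 + 549.54 + 34.674) = 1/585.21 = 0.001709
[CO3²⁻] = α₂ × DIC = 0.001709 × 2.93 = 0.00501 mmol/L = 5.01 μmol/L

[CO3²⁻] = 5.01 μmol/L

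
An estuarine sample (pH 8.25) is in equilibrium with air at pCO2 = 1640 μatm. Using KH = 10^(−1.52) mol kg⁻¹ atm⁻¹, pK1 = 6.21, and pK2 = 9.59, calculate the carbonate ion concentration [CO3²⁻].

[CO2*] = KH · pCO2 = 10^(−1.52) × 1640×10^-6 = 4.953×10^-5 mol/kg
α₀ = 1/(1 + K1/[H⁺] + K1K2/[H⁺]²) = 1/(1 + 10^+2.04 + 10^+0.70) = 0.008646
DIC = [CO2*]/α₀ = 4.953×10^-5 / 0.008646 = 5.728 mmol/kg
[CO3²⁻] = α₂·DIC; α₂ = 0.04333, so [CO3²⁻] = 0.04333 × 5.728 = 0.248 mmol/kg

[CO3²⁻] = 0.248 mmol/kg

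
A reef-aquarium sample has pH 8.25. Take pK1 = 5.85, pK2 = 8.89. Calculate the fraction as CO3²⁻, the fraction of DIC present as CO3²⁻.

α₂ = 0.186

α₂ = 1 / (1 + [H⁺]/K2 + [H⁺]²/(K1K2)) = 1 / (1 + 10^+0.64 + 10^-1.76)
   = 1 / (1 + 4.3652 + 0.017378) = 1/5.3825 = 0.1858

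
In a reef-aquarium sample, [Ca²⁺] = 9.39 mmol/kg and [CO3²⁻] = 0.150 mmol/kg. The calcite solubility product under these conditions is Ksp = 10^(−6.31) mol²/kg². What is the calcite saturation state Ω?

Ksp = 10^(−6.31) = 4.898×10^-7
Ω = [Ca²⁺][CO3²⁻]/Ksp = (9.39×10^-3)(0.150×10^-3) / 4.898×10^-7 = 2.88

Ω = 2.88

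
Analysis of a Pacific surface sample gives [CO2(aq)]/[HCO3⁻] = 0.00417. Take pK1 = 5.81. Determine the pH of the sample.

pH = 8.19

From K1 = [H⁺][HCO3⁻]/[CO2(aq)]:  pH = pK1 − log₁₀([CO2(aq)]/[HCO3⁻])
log₁₀(0.00417) = -2.380
pH = 5.81 − (-2.380) = 8.19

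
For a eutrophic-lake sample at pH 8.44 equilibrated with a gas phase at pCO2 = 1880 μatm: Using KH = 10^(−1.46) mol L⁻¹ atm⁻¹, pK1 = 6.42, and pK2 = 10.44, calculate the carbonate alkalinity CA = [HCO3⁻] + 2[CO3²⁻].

CA = 6.96 mmol/L

[CO2*] = KH · pCO2 = 10^(−1.46) × 1880×10^-6 = 6.519×10^-5 mol/L
α₀ = 1/(1 + K1/[H⁺] + K1K2/[H⁺]²) = 1/(1 + 10^+2.02 + 10^+0.02) = 0.009367
DIC = [CO2*]/α₀ = 6.519×10^-5 / 0.009367 = 6.959 mmol/L
CA = (α₁ + 2α₂)·DIC = (0.9808 + 2×0.009808) × 6.959 = 6.96 mmol/L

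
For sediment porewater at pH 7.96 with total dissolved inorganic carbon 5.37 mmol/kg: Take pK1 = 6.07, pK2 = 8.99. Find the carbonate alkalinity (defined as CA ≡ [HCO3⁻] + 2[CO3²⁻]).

CA = [HCO3⁻] + 2[CO3²⁻] = (α₁ + 2α₂)·DIC
At pH 7.96: [H⁺]/K1 = 10^-1.89 = 0.012882, K2/[H⁺] = 10^-1.03 = 0.093325
α₁ = 1/(1 + 0.012882 + 0.093325) = 1/1.1062 = 0.9040; α₂ = α₁·K2/[H⁺] = 0.08437
α₁ + 2α₂ = 1.0727
CA = 1.0727 × 5.37 = 5.76 mmol/kg

CA = 5.76 mmol/kg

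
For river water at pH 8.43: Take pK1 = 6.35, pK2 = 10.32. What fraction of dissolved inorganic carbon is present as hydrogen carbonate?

α₁ = 0.979

α₁ = 1 / (1 + [H⁺]/K1 + K2/[H⁺]) = 1 / (1 + 10^-2.08 + 10^-1.89)
   = 1 / (1 + 0.0083176 + 0.012882) = 1/1.0212 = 0.9792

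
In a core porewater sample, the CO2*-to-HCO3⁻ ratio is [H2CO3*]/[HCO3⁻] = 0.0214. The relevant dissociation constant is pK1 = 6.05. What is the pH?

From K1 = [H⁺][HCO3⁻]/[H2CO3*]:  pH = pK1 − log₁₀([H2CO3*]/[HCO3⁻])
log₁₀(0.0214) = -1.670
pH = 6.05 − (-1.670) = 7.72

pH = 7.72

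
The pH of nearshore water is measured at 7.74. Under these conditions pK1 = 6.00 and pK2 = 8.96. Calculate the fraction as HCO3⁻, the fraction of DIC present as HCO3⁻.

α₁ = 0.927

α₁ = 1 / (1 + [H⁺]/K1 + K2/[H⁺]) = 1 / (1 + 10^-1.74 + 10^-1.22)
   = 1 / (1 + 0.018197 + 0.060256) = 1/1.0785 = 0.9273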